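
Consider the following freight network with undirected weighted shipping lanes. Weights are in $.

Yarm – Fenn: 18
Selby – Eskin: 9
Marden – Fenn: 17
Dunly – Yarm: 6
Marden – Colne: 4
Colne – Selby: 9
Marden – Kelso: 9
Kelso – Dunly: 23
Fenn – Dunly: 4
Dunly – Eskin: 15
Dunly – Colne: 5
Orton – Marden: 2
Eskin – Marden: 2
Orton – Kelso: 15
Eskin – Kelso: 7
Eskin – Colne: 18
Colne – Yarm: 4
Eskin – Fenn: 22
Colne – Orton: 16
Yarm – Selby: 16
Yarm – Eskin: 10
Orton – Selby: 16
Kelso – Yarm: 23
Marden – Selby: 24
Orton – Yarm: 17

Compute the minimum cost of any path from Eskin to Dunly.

$11

Settle nodes by increasing distance from Eskin:
Eskin: 0
Marden: 2  (via Eskin)
Orton: 4  (via Marden)
Colne: 6  (via Marden)
Kelso: 7  (via Eskin)
Selby: 9  (via Eskin)
Yarm: 10  (via Eskin)
Dunly: 11  (via Colne)
Shortest route: Eskin → Marden → Colne → Dunly = $11.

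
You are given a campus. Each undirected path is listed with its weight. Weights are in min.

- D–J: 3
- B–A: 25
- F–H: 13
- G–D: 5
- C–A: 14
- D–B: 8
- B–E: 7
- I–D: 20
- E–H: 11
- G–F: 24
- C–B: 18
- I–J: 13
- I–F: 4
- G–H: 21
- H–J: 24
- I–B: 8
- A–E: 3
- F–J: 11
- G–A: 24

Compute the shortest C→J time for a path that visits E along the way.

35 min

Best C to E: C → A → E costing 17
Shortest E→J: E → B → D → J = 18
Total via E: 17 + 18 = 35 min.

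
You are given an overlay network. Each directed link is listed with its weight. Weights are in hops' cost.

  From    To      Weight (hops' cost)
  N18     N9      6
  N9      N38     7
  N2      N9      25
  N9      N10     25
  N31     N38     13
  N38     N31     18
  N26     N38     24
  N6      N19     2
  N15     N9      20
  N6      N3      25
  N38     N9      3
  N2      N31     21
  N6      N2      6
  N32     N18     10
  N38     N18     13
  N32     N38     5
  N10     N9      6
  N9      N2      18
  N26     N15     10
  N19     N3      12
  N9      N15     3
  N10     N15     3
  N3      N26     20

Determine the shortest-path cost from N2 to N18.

45 hops' cost

Settle nodes by increasing distance from N2:
N2: 0
N31: 21  (via N2)
N9: 25  (via N2)
N15: 28  (via N9)
N38: 32  (via N9)
N18: 45  (via N38)
Shortest route: N2 → N9 → N38 → N18 = 45 hops' cost.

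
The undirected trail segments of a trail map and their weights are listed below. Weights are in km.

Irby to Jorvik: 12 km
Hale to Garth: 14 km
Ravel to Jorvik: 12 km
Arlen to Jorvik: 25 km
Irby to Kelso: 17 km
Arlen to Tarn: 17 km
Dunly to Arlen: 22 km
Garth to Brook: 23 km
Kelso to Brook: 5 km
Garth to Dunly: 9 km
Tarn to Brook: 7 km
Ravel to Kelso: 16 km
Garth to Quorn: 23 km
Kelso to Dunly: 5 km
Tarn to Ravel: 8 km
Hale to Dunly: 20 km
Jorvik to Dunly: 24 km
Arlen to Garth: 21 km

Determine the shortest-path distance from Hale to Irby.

Settle nodes by increasing distance from Hale:
Hale: 0
Garth: 14  (via Hale)
Dunly: 20  (via Hale)
Kelso: 25  (via Dunly)
Brook: 30  (via Kelso)
Arlen: 35  (via Garth)
Tarn: 37  (via Brook)
Quorn: 37  (via Garth)
Ravel: 41  (via Kelso)
Irby: 42  (via Kelso)
Shortest route: Hale → Dunly → Kelso → Irby = 42 km.

42 km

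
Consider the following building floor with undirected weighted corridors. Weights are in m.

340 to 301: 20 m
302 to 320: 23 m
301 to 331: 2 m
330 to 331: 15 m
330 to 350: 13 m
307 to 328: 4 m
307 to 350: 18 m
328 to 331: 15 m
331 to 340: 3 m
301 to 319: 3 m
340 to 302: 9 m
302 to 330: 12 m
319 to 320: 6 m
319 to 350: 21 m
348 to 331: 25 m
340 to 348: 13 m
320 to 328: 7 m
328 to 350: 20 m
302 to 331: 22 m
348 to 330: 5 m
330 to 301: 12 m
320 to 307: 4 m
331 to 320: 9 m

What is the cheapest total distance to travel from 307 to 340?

16 m

Candidate routes:
307–320–331–340: 4+9+3 = 16
307–320–319–301–331–340: 4+6+3+2+3 = 18
307–328–331–340: 4+15+3 = 22
Cheapest is 307–320–331–340 at 16 m.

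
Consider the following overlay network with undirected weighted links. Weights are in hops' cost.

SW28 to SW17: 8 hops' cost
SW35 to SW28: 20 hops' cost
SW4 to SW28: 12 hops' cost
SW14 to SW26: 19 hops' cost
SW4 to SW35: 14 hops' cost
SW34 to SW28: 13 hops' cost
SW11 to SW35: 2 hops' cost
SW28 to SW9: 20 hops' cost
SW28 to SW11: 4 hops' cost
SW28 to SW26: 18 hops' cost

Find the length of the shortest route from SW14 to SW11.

Enumerating some paths:
SW14–SW26–SW28–SW11: 19+18+4 = 41
SW14–SW26–SW28–SW35–SW11: 19+18+20+2 = 59
Cheapest is SW14–SW26–SW28–SW11 at 41 hops' cost.

41 hops' cost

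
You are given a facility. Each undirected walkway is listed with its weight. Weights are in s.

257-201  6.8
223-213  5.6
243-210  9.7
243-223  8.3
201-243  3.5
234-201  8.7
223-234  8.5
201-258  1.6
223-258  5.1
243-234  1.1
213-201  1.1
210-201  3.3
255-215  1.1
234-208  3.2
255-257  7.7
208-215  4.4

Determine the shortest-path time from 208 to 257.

Settle nodes by increasing distance from 208:
208: 0
234: 3.2  (via 208)
243: 4.3  (via 234)
215: 4.4  (via 208)
255: 5.5  (via 215)
201: 7.8  (via 243)
213: 8.9  (via 201)
258: 9.4  (via 201)
210: 11.1  (via 201)
223: 11.7  (via 234)
257: 13.2  (via 255)
Shortest route: 208–215–255–257 = 13.2 s.

13.2 s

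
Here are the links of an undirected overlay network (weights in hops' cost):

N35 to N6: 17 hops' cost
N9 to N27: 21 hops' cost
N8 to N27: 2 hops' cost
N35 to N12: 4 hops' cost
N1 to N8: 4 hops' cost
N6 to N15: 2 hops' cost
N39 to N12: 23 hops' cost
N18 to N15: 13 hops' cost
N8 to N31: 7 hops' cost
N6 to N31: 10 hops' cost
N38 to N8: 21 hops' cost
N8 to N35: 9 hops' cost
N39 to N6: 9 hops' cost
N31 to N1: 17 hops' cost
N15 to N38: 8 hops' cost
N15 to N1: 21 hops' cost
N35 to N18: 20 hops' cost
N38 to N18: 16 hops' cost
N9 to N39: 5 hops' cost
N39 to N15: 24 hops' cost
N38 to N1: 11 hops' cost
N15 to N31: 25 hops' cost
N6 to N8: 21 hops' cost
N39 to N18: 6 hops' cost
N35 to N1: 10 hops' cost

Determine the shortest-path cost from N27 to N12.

15 hops' cost

Running Dijkstra from N27:
N27: 0
N8: 2  (via N27)
N1: 6  (via N8)
N31: 9  (via N8)
N35: 11  (via N8)
N12: 15  (via N35)
Shortest route: N27–N8–N35–N12 = 15 hops' cost.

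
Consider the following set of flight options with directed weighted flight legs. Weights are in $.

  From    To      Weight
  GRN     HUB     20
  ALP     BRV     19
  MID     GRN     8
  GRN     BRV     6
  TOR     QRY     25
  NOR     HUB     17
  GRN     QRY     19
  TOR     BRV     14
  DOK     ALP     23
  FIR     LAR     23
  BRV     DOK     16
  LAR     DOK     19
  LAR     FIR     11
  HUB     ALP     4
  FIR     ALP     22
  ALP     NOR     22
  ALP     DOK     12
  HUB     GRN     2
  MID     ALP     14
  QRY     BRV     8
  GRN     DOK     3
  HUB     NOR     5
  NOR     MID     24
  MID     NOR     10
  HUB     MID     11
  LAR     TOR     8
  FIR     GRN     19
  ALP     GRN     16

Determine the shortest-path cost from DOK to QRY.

Enumerating some paths:
DOK - ALP - NOR - HUB - MID - GRN - QRY: 23+22+17+11+8+19 = 100
DOK - ALP - NOR - MID - GRN - QRY: 23+22+24+8+19 = 96
DOK - ALP - NOR - HUB - GRN - QRY: 23+22+17+2+19 = 83
DOK - ALP - GRN - QRY: 23+16+19 = 58
Cheapest is DOK - ALP - GRN - QRY at $58.

$58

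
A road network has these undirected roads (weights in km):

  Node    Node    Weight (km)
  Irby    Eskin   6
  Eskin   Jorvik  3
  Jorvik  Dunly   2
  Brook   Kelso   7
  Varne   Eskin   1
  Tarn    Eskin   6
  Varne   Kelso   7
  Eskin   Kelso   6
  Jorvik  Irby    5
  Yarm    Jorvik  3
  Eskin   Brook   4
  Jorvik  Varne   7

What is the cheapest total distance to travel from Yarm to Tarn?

Compare a few routes:
Yarm → Jorvik → Varne → Eskin → Tarn: 3+7+1+6 = 17
Yarm → Jorvik → Eskin → Tarn: 3+3+6 = 12
Yarm → Jorvik → Irby → Eskin → Tarn: 3+5+6+6 = 20
Yarm → Jorvik → Varne → Kelso → Eskin → Tarn: 3+7+7+6+6 = 29
Cheapest is Yarm → Jorvik → Eskin → Tarn at 12 km.

12 km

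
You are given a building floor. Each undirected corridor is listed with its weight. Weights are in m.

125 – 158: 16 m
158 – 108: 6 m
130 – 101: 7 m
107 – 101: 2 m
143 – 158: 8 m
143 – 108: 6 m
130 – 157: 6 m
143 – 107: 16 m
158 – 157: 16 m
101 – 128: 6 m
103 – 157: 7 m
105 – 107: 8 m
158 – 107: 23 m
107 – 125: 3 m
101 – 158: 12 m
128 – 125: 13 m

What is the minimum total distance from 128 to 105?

16 m

Candidate routes:
128–125–107–105: 13+3+8 = 24
128–101–107–105: 6+2+8 = 16
The minimum is 16 m via 128–101–107–105.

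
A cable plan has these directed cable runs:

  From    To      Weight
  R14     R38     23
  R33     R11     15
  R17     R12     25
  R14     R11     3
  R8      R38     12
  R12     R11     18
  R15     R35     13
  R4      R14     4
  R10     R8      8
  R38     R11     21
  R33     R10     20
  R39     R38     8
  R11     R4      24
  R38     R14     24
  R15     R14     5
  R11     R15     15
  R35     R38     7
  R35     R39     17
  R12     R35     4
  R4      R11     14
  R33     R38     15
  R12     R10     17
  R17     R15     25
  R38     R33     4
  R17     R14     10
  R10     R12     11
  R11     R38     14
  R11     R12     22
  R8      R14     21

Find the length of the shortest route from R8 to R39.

Enumerating some paths:
R8 - R14 - R11 - R12 - R35 - R39: 21+3+22+4+17 = 67
R8 - R38 - R33 - R10 - R12 - R35 - R39: 12+4+20+11+4+17 = 68
R8 - R14 - R11 - R15 - R35 - R39: 21+3+15+13+17 = 69
The minimum is 67 via R8 - R14 - R11 - R12 - R35 - R39.

67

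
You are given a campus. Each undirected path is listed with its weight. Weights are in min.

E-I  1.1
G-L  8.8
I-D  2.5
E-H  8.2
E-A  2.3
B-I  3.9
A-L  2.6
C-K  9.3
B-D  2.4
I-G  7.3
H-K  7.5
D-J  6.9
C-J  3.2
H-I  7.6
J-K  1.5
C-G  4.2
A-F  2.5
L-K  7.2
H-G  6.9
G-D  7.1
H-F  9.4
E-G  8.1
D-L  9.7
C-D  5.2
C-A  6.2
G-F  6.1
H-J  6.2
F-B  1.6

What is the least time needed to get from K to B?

10.8 min

Candidate routes:
K → J → D → B: 1.5+6.9+2.4 = 10.8
K → J → C → D → B: 1.5+3.2+5.2+2.4 = 12.3
The minimum is 10.8 min via K → J → D → B.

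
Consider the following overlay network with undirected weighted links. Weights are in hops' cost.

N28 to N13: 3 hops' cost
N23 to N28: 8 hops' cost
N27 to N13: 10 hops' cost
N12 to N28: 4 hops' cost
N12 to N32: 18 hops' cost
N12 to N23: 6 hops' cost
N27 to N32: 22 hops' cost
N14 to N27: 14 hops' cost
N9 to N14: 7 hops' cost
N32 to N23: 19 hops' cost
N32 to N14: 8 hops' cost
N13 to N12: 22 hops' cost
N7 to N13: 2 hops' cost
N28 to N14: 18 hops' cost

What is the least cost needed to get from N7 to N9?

Running Dijkstra from N7:
N7: 0
N13: 2  (via N7)
N28: 5  (via N13)
N12: 9  (via N28)
N27: 12  (via N13)
N23: 13  (via N28)
N14: 23  (via N28)
N32: 27  (via N12)
N9: 30  (via N14)
Shortest route: N7–N13–N28–N14–N9 = 30 hops' cost.

30 hops' cost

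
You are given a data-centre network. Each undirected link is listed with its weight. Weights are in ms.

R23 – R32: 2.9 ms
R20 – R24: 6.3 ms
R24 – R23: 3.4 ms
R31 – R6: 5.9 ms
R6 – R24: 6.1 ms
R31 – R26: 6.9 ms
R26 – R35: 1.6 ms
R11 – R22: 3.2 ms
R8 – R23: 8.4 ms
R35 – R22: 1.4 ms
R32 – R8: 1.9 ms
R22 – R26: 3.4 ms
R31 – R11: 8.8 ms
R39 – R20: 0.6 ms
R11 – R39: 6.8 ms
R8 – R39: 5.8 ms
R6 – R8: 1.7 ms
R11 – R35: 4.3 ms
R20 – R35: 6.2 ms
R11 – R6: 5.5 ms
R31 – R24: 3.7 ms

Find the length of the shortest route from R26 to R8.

13.1 ms

Shortest distances from R26:
R26: 0
R35: 1.6  (via R26)
R22: 3  (via R35)
R11: 5.9  (via R35)
R31: 6.9  (via R26)
R20: 7.8  (via R35)
R39: 8.4  (via R20)
R24: 10.6  (via R31)
R6: 11.4  (via R11)
R8: 13.1  (via R6)
Shortest route: R26–R35–R11–R6–R8 = 13.1 ms.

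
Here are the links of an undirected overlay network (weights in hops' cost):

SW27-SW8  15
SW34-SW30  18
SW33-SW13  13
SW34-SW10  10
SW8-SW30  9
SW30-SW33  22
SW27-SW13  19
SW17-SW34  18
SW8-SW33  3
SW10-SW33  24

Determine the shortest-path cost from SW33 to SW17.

48 hops' cost

Enumerating some paths:
SW33 → SW8 → SW30 → SW34 → SW17: 3+9+18+18 = 48
SW33 → SW30 → SW34 → SW17: 22+18+18 = 58
SW33 → SW10 → SW34 → SW17: 24+10+18 = 52
Cheapest is SW33 → SW8 → SW30 → SW34 → SW17 at 48 hops' cost.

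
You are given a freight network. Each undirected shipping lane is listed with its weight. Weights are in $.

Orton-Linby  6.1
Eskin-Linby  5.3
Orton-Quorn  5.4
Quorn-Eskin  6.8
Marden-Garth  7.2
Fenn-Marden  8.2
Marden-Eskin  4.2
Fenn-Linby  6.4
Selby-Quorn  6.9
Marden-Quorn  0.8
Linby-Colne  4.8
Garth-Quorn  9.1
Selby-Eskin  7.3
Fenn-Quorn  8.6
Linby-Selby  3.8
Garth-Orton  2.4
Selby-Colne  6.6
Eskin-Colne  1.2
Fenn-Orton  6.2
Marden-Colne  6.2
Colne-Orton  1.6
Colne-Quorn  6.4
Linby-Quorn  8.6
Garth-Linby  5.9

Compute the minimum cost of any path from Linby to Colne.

$4.8

Settle nodes by increasing distance from Linby:
Linby: 0
Selby: 3.8  (via Linby)
Colne: 4.8  (via Linby)
Shortest route: Linby → Colne = $4.8.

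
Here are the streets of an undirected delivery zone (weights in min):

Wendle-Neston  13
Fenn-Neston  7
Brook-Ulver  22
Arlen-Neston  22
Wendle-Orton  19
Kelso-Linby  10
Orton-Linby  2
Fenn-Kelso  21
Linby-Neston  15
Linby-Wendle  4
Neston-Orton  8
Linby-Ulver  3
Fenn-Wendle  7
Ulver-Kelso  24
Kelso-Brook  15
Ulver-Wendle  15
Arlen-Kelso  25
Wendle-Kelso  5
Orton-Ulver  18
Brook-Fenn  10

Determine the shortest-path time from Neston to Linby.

10 min

Compare a few routes:
Neston → Linby: 15 = 15
Neston → Orton → Linby: 8+2 = 10
Neston → Wendle → Linby: 13+4 = 17
Neston → Fenn → Wendle → Linby: 7+7+4 = 18
The minimum is 10 min via Neston → Orton → Linby.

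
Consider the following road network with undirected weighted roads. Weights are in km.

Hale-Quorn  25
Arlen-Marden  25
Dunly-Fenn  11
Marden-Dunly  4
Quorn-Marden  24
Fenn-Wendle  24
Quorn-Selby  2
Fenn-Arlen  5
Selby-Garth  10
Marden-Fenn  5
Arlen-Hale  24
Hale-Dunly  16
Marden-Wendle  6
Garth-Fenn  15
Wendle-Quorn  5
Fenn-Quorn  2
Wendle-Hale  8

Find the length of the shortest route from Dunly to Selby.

13 km

Candidate routes:
Dunly → Marden → Fenn → Quorn → Selby: 4+5+2+2 = 13
Dunly → Marden → Wendle → Quorn → Selby: 4+6+5+2 = 17
Dunly → Fenn → Quorn → Selby: 11+2+2 = 15
Cheapest is Dunly → Marden → Fenn → Quorn → Selby at 13 km.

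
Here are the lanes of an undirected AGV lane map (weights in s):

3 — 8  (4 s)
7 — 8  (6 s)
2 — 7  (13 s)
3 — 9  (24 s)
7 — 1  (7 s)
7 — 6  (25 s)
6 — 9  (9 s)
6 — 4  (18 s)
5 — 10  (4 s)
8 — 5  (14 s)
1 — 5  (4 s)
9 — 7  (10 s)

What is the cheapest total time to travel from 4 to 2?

50 s

Running Dijkstra from 4:
4: 0
6: 18  (via 4)
9: 27  (via 6)
7: 37  (via 9)
8: 43  (via 7)
1: 44  (via 7)
3: 47  (via 8)
5: 48  (via 1)
2: 50  (via 7)
Shortest route: 4 → 6 → 9 → 7 → 2 = 50 s.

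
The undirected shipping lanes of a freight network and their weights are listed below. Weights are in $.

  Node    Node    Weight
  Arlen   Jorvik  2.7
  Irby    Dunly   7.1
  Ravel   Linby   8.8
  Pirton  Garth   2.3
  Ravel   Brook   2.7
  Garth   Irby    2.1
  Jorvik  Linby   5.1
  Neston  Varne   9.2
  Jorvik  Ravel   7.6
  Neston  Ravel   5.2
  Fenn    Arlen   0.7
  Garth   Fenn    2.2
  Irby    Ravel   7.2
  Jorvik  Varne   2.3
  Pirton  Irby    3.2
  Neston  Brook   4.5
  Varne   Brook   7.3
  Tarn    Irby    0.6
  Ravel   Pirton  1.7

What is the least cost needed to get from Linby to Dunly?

Shortest distances from Linby:
Linby: 0
Jorvik: 5.1  (via Linby)
Varne: 7.4  (via Jorvik)
Arlen: 7.8  (via Jorvik)
Fenn: 8.5  (via Arlen)
Ravel: 8.8  (via Linby)
Pirton: 10.5  (via Ravel)
Garth: 10.7  (via Fenn)
Brook: 11.5  (via Ravel)
Irby: 12.8  (via Garth)
Tarn: 13.4  (via Irby)
Neston: 14  (via Ravel)
Dunly: 19.9  (via Irby)
Shortest route: Linby → Jorvik → Arlen → Fenn → Garth → Irby → Dunly = $19.9.

$19.9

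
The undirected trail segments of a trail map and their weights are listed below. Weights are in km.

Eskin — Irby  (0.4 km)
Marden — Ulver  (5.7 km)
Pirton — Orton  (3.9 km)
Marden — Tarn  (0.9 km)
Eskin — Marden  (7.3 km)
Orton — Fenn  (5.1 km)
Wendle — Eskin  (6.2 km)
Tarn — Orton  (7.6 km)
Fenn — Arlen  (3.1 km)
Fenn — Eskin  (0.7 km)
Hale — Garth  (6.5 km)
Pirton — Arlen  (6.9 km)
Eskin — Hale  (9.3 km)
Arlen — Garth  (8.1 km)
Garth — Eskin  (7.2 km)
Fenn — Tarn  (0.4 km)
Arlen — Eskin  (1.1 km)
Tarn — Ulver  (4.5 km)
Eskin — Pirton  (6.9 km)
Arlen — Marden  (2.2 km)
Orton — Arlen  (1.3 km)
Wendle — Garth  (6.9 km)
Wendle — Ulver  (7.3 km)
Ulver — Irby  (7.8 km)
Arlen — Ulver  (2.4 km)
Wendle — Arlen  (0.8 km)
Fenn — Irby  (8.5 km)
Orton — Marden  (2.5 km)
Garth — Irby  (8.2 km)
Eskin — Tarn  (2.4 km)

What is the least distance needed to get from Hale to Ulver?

Shortest distances from Hale:
Hale: 0
Garth: 6.5  (via Hale)
Eskin: 9.3  (via Hale)
Irby: 9.7  (via Eskin)
Fenn: 10  (via Eskin)
Tarn: 10.4  (via Fenn)
Arlen: 10.4  (via Eskin)
Wendle: 11.2  (via Arlen)
Marden: 11.3  (via Tarn)
Orton: 11.7  (via Arlen)
Ulver: 12.8  (via Arlen)
Shortest route: Hale–Eskin–Arlen–Ulver = 12.8 km.

12.8 km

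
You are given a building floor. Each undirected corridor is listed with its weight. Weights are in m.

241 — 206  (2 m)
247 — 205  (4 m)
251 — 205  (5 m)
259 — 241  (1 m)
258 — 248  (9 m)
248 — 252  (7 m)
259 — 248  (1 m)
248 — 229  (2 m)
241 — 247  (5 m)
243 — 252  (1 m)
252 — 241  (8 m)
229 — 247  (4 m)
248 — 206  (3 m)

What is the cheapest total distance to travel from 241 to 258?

11 m

Compare a few routes:
241–206–248–258: 2+3+9 = 14
241–259–248–258: 1+1+9 = 11
241–247–229–248–258: 5+4+2+9 = 20
241–252–248–258: 8+7+9 = 24
Cheapest is 241–259–248–258 at 11 m.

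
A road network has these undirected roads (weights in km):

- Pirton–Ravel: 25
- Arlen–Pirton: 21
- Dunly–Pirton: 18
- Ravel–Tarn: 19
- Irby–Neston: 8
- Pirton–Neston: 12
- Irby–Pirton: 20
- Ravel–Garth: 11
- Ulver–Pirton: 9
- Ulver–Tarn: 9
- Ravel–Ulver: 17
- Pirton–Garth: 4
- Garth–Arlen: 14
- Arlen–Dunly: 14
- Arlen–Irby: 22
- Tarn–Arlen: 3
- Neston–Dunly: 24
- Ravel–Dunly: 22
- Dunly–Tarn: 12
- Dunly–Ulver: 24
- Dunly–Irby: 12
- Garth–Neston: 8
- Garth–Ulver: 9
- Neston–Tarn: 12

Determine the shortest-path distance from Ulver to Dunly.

21 km

Enumerating some paths:
Ulver–Tarn–Dunly: 9+12 = 21
Ulver–Dunly: 24 = 24
Cheapest is Ulver–Tarn–Dunly at 21 km.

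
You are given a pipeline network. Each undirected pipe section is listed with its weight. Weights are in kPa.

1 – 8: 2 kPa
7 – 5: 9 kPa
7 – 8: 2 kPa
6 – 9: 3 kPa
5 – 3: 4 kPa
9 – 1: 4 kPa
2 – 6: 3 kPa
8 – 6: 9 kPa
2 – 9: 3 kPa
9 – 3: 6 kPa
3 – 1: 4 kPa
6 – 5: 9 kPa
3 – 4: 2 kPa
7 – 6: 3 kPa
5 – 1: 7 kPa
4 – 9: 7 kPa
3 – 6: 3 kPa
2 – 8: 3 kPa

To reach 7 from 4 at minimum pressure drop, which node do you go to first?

3

Enumerating some paths:
4–3–1–8–7: 2+4+2+2 = 10
4–3–6–7: 2+3+3 = 8
4–9–6–7: 7+3+3 = 13
Cheapest is 4–3–6–7 at 8 kPa.
So from 4 the first move is to 3.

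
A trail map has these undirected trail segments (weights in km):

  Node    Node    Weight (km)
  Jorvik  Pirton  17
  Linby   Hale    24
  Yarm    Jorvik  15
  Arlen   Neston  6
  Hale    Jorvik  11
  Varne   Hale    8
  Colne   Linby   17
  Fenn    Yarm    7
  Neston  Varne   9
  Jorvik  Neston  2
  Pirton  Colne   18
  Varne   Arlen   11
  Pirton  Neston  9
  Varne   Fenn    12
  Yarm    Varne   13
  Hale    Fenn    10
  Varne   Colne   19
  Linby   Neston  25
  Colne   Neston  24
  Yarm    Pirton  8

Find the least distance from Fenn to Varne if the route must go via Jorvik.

32 km

Shortest Fenn→Jorvik: Fenn–Hale–Jorvik = 21
Best Jorvik to Varne: Jorvik–Neston–Varne costing 11
Total via Jorvik: 21 + 11 = 32 km.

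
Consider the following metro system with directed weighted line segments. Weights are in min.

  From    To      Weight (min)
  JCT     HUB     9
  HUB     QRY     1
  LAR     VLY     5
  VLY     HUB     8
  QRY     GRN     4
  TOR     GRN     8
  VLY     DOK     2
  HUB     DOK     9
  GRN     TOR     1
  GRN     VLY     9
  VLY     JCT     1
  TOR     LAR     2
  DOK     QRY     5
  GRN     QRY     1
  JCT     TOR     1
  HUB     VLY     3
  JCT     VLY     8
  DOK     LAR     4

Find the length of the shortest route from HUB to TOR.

Running Dijkstra from HUB:
HUB: 0
QRY: 1  (via HUB)
VLY: 3  (via HUB)
JCT: 4  (via VLY)
TOR: 5  (via JCT)
Shortest route: HUB–VLY–JCT–TOR = 5 min.

5 min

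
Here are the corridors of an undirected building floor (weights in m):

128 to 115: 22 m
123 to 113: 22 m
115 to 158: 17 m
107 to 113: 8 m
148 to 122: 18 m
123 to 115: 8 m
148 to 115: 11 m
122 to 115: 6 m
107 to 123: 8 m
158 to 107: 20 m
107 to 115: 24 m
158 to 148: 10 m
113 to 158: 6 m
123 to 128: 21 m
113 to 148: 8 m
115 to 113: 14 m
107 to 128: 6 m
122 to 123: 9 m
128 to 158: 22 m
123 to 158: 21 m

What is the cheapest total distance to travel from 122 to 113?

20 m

Shortest distances from 122:
122: 0
115: 6  (via 122)
123: 9  (via 122)
107: 17  (via 123)
148: 17  (via 115)
113: 20  (via 115)
Shortest route: 122 → 115 → 113 = 20 m.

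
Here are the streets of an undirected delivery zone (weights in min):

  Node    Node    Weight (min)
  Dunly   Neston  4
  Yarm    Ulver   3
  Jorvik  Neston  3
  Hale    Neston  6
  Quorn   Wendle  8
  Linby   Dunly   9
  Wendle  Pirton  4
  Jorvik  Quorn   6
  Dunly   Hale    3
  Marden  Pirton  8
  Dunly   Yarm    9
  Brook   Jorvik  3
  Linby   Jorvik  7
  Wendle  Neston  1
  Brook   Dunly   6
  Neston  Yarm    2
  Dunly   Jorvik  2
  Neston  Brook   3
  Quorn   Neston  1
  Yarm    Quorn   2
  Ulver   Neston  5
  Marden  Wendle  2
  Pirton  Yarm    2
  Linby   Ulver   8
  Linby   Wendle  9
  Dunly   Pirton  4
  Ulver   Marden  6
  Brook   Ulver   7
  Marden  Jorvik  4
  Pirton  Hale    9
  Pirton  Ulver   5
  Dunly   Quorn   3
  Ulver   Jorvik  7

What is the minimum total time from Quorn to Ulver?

5 min

Shortest distances from Quorn:
Quorn: 0
Neston: 1  (via Quorn)
Wendle: 2  (via Neston)
Yarm: 2  (via Quorn)
Dunly: 3  (via Quorn)
Jorvik: 4  (via Neston)
Brook: 4  (via Neston)
Pirton: 4  (via Yarm)
Marden: 4  (via Wendle)
Ulver: 5  (via Yarm)
Shortest route: Quorn → Yarm → Ulver = 5 min.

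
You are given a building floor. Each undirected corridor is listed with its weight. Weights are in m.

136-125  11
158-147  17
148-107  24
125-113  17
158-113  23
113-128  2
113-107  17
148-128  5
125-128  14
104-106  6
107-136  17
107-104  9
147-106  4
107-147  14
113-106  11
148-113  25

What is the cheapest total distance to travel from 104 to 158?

27 m

Compare a few routes:
104–107–147–158: 9+14+17 = 40
104–107–113–158: 9+17+23 = 49
104–106–147–158: 6+4+17 = 27
104–106–113–158: 6+11+23 = 40
Cheapest is 104–106–147–158 at 27 m.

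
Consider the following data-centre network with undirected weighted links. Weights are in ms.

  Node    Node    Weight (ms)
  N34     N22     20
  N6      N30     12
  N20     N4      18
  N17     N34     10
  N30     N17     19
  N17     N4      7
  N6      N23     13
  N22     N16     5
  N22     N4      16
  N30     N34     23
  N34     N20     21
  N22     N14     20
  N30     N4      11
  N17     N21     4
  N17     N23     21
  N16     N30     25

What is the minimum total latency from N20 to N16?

Settle nodes by increasing distance from N20:
N20: 0
N4: 18  (via N20)
N34: 21  (via N20)
N17: 25  (via N4)
N30: 29  (via N4)
N21: 29  (via N17)
N22: 34  (via N4)
N16: 39  (via N22)
Shortest route: N20–N4–N22–N16 = 39 ms.

39 ms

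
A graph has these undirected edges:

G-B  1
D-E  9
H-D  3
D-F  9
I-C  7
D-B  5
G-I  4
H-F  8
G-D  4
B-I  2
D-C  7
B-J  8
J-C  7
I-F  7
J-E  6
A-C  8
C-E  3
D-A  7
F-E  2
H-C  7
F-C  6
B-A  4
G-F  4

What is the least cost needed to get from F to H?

Shortest distances from F:
F: 0
E: 2  (via F)
G: 4  (via F)
B: 5  (via G)
C: 5  (via E)
I: 7  (via F)
D: 8  (via G)
H: 8  (via F)
Shortest route: F–H = 8.

8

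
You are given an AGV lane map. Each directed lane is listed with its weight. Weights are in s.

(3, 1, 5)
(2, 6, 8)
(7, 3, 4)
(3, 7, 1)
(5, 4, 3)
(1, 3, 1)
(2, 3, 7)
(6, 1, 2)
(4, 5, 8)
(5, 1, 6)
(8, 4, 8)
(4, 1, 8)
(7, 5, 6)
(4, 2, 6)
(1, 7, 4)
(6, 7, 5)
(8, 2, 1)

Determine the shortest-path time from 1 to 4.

Enumerating some paths:
1–7–5–4: 4+6+3 = 13
1–3–7–5–4: 1+1+6+3 = 11
Cheapest is 1–3–7–5–4 at 11 s.

11 s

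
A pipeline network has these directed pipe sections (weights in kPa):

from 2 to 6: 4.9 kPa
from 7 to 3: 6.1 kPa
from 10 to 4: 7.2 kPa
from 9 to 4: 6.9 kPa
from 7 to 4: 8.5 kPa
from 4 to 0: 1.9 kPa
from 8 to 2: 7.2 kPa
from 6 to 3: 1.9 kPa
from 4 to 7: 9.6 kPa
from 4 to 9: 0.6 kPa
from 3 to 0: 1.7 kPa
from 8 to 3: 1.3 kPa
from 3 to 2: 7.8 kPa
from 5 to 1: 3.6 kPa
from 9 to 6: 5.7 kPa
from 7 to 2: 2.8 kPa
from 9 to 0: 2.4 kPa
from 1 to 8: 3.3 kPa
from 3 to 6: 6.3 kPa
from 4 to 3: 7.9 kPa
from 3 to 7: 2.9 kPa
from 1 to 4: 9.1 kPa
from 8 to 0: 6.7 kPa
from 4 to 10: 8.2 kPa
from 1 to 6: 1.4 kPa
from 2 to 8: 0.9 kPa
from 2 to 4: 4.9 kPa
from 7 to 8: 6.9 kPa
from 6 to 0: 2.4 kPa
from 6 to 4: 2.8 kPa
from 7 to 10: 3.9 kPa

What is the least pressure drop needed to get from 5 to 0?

Settle nodes by increasing distance from 5:
5: 0
1: 3.6  (via 5)
6: 5  (via 1)
3: 6.9  (via 6)
8: 6.9  (via 1)
0: 7.4  (via 6)
Shortest route: 5–1–6–0 = 7.4 kPa.

7.4 kPa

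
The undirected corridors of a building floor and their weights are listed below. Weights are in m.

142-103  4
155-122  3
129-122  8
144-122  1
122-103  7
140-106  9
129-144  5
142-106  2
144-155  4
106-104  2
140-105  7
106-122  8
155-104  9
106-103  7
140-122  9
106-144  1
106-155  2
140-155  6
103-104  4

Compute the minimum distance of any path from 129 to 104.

Shortest distances from 129:
129: 0
144: 5  (via 129)
122: 6  (via 144)
106: 6  (via 144)
104: 8  (via 106)
Shortest route: 129 → 144 → 106 → 104 = 8 m.

8 m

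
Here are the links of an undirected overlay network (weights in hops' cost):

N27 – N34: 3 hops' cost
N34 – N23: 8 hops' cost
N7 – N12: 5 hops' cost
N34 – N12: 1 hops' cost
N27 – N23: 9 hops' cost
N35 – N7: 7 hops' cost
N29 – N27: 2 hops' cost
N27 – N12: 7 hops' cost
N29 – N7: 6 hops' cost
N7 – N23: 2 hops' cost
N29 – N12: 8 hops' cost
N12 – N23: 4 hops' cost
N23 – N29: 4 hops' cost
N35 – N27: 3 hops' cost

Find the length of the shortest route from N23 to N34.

5 hops' cost

Compare a few routes:
N23 → N34: 8 = 8
N23 → N7 → N12 → N34: 2+5+1 = 8
N23 → N12 → N34: 4+1 = 5
The minimum is 5 hops' cost via N23 → N12 → N34.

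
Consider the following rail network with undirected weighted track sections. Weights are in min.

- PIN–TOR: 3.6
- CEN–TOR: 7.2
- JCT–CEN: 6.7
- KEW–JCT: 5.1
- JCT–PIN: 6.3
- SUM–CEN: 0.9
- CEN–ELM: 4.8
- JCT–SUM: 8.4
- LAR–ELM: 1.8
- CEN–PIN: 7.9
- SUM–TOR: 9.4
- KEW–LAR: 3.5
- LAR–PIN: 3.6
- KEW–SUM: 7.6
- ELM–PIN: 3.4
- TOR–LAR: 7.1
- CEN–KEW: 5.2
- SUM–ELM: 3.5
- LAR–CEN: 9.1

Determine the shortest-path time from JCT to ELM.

9.7 min

Enumerating some paths:
JCT - KEW - LAR - ELM: 5.1+3.5+1.8 = 10.4
JCT - CEN - ELM: 6.7+4.8 = 11.5
JCT - PIN - ELM: 6.3+3.4 = 9.7
JCT - CEN - SUM - ELM: 6.7+0.9+3.5 = 11.1
Cheapest is JCT - PIN - ELM at 9.7 min.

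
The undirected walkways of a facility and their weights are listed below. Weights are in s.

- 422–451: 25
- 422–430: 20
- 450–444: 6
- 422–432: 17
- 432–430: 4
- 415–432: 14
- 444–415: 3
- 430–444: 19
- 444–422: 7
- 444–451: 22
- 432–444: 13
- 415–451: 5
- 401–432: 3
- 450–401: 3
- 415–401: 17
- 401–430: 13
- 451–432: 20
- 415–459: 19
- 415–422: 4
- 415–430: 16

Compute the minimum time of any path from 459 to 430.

Running Dijkstra from 459:
459: 0
415: 19  (via 459)
444: 22  (via 415)
422: 23  (via 415)
451: 24  (via 415)
450: 28  (via 444)
401: 31  (via 450)
432: 33  (via 415)
430: 35  (via 415)
Shortest route: 459–415–430 = 35 s.

35 s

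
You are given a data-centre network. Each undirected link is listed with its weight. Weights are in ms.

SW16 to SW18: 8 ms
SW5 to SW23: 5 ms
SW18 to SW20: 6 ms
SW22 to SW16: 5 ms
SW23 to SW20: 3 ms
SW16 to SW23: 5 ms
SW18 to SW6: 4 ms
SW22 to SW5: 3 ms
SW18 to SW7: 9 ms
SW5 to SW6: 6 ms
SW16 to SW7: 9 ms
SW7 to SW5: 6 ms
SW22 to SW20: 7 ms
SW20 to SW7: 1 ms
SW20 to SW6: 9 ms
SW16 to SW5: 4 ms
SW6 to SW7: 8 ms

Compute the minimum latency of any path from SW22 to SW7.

Compare a few routes:
SW22 - SW20 - SW7: 7+1 = 8
SW22 - SW5 - SW7: 3+6 = 9
The minimum is 8 ms via SW22 - SW20 - SW7.

8 ms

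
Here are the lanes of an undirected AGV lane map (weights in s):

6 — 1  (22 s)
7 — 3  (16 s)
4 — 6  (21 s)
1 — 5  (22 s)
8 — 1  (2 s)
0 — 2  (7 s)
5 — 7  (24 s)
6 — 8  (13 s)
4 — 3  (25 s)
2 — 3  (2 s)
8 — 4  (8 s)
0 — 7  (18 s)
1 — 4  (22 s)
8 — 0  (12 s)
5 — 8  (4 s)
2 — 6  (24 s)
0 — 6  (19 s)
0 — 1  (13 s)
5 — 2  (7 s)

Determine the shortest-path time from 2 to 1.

Running Dijkstra from 2:
2: 0
3: 2  (via 2)
0: 7  (via 2)
5: 7  (via 2)
8: 11  (via 5)
1: 13  (via 8)
Shortest route: 2 → 5 → 8 → 1 = 13 s.

13 s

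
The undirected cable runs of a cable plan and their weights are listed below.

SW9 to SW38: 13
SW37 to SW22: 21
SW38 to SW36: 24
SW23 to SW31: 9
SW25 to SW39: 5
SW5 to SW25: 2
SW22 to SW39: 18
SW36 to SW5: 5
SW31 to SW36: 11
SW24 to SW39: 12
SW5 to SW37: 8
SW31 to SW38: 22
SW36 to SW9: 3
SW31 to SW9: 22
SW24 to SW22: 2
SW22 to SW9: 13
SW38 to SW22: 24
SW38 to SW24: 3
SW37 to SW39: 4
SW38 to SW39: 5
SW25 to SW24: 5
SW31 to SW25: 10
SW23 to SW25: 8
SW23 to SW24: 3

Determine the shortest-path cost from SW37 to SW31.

19

Enumerating some paths:
SW37 - SW39 - SW25 - SW31: 4+5+10 = 19
SW37 - SW5 - SW25 - SW31: 8+2+10 = 20
The minimum is 19 via SW37 - SW39 - SW25 - SW31.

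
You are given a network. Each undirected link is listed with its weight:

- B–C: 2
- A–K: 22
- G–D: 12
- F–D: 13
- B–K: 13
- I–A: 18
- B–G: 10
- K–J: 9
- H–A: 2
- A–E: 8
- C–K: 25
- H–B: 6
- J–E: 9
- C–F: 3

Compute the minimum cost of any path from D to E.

34

Enumerating some paths:
D–F–C–B–K–J–E: 13+3+2+13+9+9 = 49
D–F–C–B–H–A–E: 13+3+2+6+2+8 = 34
D–G–B–H–A–E: 12+10+6+2+8 = 38
Cheapest is D–F–C–B–H–A–E at 34.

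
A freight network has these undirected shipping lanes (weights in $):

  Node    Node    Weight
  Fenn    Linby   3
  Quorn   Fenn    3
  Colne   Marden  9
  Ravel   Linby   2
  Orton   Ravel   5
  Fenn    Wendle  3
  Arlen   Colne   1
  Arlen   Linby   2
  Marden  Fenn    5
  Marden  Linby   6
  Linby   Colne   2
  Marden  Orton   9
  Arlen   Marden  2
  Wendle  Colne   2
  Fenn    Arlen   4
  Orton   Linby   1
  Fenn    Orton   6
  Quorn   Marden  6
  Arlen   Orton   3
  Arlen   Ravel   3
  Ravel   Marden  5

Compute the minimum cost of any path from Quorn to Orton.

Compare a few routes:
Quorn - Fenn - Linby - Orton: 3+3+1 = 7
Quorn - Fenn - Orton: 3+6 = 9
The minimum is $7 via Quorn - Fenn - Linby - Orton.

$7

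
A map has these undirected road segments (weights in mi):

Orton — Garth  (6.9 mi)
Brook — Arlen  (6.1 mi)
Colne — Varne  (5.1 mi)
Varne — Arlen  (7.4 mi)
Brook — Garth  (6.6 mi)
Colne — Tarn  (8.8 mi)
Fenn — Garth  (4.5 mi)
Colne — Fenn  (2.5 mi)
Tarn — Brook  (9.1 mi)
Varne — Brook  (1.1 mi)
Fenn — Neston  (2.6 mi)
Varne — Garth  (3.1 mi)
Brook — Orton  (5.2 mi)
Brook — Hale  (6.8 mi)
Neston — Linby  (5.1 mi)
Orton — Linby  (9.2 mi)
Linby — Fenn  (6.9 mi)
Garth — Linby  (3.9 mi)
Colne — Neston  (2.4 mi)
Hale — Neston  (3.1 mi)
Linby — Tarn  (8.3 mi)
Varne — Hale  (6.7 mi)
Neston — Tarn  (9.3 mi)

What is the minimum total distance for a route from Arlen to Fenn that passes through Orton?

Best Arlen to Orton: Arlen → Brook → Orton costing 11.3
Best Orton to Fenn: Orton → Garth → Fenn costing 11.4
Total via Orton: 11.3 + 11.4 = 22.7 mi.

22.7 mi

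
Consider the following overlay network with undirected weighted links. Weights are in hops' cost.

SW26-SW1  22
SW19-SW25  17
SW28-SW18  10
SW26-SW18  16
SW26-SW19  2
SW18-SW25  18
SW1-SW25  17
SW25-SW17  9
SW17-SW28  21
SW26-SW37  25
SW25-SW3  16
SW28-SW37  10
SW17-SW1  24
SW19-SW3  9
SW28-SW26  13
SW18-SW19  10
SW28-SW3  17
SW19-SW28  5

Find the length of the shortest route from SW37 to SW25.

Settle nodes by increasing distance from SW37:
SW37: 0
SW28: 10  (via SW37)
SW19: 15  (via SW28)
SW26: 17  (via SW19)
SW18: 20  (via SW28)
SW3: 24  (via SW19)
SW17: 31  (via SW28)
SW25: 32  (via SW19)
Shortest route: SW37 → SW28 → SW19 → SW25 = 32 hops' cost.

32 hops' cost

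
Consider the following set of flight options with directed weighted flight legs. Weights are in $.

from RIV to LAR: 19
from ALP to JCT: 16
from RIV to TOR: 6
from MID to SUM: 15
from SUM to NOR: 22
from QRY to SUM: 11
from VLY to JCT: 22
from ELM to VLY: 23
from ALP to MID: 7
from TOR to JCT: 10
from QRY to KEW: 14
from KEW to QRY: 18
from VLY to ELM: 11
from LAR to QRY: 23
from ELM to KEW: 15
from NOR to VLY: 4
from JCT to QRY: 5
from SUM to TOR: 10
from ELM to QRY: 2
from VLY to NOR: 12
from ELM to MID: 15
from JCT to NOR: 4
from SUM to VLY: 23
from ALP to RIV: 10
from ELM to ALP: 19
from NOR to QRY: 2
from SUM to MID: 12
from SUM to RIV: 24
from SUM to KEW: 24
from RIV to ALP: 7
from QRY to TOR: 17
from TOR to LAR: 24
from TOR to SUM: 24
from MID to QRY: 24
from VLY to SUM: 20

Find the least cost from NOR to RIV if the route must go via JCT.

$66

Shortest NOR→JCT: NOR–VLY–JCT = 26
Best JCT to RIV: JCT–QRY–SUM–RIV costing 40
Total via JCT: 26 + 40 = $66.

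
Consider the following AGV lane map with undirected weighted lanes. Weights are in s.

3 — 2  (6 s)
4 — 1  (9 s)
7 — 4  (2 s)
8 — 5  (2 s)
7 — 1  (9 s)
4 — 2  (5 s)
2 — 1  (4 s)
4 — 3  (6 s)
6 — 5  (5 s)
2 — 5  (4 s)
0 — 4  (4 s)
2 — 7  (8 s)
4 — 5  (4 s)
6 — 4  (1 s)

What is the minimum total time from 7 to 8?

8 s

Shortest distances from 7:
7: 0
4: 2  (via 7)
6: 3  (via 4)
0: 6  (via 4)
5: 6  (via 4)
2: 7  (via 4)
3: 8  (via 4)
8: 8  (via 5)
Shortest route: 7–4–5–8 = 8 s.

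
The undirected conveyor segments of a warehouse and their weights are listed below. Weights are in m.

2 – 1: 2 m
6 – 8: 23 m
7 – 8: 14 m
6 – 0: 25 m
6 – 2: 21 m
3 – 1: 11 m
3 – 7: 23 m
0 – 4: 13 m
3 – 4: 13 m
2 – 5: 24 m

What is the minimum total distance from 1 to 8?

46 m

Enumerating some paths:
1–2–6–8: 2+21+23 = 46
1–3–7–8: 11+23+14 = 48
Cheapest is 1–2–6–8 at 46 m.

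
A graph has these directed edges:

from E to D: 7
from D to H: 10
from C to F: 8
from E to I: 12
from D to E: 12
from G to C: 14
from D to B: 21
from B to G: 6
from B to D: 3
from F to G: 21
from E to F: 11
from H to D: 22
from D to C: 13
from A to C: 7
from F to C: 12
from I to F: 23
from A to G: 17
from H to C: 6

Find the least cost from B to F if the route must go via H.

Best B to H: B → D → H costing 13
Shortest H→F: H → C → F = 14
Total via H: 13 + 14 = 27.

27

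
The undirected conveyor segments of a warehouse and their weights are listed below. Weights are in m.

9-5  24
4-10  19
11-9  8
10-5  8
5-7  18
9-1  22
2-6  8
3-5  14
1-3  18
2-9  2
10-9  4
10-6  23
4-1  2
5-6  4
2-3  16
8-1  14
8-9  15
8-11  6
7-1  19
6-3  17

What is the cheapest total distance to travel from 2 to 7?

30 m

Running Dijkstra from 2:
2: 0
9: 2  (via 2)
10: 6  (via 9)
6: 8  (via 2)
11: 10  (via 9)
5: 12  (via 6)
3: 16  (via 2)
8: 16  (via 11)
1: 24  (via 9)
4: 25  (via 10)
7: 30  (via 5)
Shortest route: 2–6–5–7 = 30 m.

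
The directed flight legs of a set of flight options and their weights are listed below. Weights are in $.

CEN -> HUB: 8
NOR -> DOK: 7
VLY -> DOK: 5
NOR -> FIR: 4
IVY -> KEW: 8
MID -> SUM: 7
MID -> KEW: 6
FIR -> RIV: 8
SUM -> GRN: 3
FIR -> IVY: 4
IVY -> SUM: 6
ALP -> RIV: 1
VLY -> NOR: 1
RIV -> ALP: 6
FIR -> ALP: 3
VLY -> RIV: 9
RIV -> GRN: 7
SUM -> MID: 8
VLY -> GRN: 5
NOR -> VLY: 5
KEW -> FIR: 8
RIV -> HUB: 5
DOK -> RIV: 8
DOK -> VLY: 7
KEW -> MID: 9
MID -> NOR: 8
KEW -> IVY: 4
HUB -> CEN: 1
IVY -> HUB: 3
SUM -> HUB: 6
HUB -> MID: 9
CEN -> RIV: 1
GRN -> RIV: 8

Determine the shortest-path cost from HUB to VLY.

$22

Settle nodes by increasing distance from HUB:
HUB: 0
CEN: 1  (via HUB)
RIV: 2  (via CEN)
ALP: 8  (via RIV)
MID: 9  (via HUB)
GRN: 9  (via RIV)
KEW: 15  (via MID)
SUM: 16  (via MID)
NOR: 17  (via MID)
IVY: 19  (via KEW)
FIR: 21  (via NOR)
VLY: 22  (via NOR)
Shortest route: HUB → MID → NOR → VLY = $22.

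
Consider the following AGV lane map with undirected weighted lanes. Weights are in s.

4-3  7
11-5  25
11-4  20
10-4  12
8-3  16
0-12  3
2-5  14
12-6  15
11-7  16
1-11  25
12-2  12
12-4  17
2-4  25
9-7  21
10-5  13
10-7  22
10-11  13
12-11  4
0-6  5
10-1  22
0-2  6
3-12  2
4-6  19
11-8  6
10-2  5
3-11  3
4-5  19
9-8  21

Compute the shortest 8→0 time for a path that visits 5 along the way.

51 s

Shortest 8→5: 8–11–5 = 31
Best 5 to 0: 5–2–0 costing 20
Total via 5: 31 + 20 = 51 s.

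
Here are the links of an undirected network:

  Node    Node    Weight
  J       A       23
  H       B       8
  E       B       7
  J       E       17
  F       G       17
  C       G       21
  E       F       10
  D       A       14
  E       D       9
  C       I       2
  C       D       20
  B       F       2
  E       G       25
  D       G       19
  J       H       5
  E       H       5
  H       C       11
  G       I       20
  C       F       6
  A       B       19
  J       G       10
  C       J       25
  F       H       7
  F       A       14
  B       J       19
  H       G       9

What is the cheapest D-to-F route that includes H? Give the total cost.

21

Best D to H: D → E → H costing 14
Best H to F: H → F costing 7
Total via H: 14 + 7 = 21.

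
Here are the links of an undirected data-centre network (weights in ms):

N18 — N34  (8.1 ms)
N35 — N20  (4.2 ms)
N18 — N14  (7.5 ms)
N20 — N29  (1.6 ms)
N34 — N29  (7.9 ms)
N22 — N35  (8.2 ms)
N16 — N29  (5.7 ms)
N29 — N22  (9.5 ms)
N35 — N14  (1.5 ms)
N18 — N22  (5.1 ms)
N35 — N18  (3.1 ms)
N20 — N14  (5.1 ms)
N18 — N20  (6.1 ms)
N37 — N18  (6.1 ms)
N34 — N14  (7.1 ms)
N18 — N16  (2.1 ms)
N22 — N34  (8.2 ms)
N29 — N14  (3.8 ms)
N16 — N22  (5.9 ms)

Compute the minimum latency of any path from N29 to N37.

13.8 ms

Compare a few routes:
N29 - N20 - N35 - N18 - N37: 1.6+4.2+3.1+6.1 = 15
N29 - N14 - N35 - N18 - N37: 3.8+1.5+3.1+6.1 = 14.5
N29 - N20 - N18 - N37: 1.6+6.1+6.1 = 13.8
N29 - N16 - N18 - N37: 5.7+2.1+6.1 = 13.9
Cheapest is N29 - N20 - N18 - N37 at 13.8 ms.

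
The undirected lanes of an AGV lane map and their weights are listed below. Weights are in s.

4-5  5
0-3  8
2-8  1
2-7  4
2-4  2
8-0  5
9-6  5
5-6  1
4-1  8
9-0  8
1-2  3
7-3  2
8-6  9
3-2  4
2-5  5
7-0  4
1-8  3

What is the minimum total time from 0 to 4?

8 s

Compare a few routes:
0–7–2–4: 4+4+2 = 10
0–7–3–2–4: 4+2+4+2 = 12
0–8–2–4: 5+1+2 = 8
The minimum is 8 s via 0–8–2–4.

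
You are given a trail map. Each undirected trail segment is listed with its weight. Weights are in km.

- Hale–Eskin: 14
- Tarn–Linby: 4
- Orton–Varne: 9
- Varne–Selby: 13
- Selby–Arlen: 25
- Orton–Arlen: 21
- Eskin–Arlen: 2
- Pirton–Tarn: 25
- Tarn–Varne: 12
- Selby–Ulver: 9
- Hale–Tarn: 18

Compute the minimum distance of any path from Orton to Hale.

37 km

Settle nodes by increasing distance from Orton:
Orton: 0
Varne: 9  (via Orton)
Tarn: 21  (via Varne)
Arlen: 21  (via Orton)
Selby: 22  (via Varne)
Eskin: 23  (via Arlen)
Linby: 25  (via Tarn)
Ulver: 31  (via Selby)
Hale: 37  (via Eskin)
Shortest route: Orton–Arlen–Eskin–Hale = 37 km.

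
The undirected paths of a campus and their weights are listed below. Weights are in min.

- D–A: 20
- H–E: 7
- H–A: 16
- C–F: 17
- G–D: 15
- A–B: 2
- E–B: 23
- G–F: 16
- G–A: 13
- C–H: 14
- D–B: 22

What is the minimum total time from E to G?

Candidate routes:
E → H → C → F → G: 7+14+17+16 = 54
E → H → A → G: 7+16+13 = 36
E → H → A → D → G: 7+16+20+15 = 58
E → B → A → G: 23+2+13 = 38
The minimum is 36 min via E → H → A → G.

36 min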